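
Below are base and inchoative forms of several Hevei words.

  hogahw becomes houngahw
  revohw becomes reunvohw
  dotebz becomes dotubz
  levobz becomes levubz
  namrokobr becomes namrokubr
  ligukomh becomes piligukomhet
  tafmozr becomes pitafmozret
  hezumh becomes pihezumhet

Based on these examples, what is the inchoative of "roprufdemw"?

piroprufdemwet

namrokobr and tafmozr both end in -r yet inflect differently (namrokubr, pitafmozret), so the final letter is not what conditions the rule; the second-to-last letter is.
"roprufdemw" has second-to-last letter 'm'. The stems whose second-to-last letter is 'm' (ligukomh → piligukomhet, hezumh → pihezumhet) add pi- … -et around the stem.
The other patterns: stems whose second-to-last letter is 'h' insert -un- after the first vowel; stems whose second-to-last letter is 'b' change the last vowel to 'u'.
So roprufdemw → piroprufdemwet.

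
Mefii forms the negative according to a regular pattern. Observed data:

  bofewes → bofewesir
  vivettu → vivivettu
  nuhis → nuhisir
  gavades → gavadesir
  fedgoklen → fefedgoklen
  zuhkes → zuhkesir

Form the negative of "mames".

mamesir

bofewes and fedgoklen both have last vowel 'e' yet inflect differently (bofewesir, fefedgoklen), so the last vowel is not what conditions the rule; the final letter is.
"mames" ends in -s. The stems ending in -s (bofewes → bofewesir, zuhkes → zuhkesir, nuhis → nuhisir) add -ir.
So mames → mamesir.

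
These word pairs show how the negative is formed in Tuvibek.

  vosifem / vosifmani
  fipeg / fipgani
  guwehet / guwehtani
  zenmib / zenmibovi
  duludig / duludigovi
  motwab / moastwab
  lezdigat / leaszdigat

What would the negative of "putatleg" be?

putatlgani

"putatleg" has last vowel 'e'. The stems whose last vowel is 'e' (vosifem → vosifmani, fipeg → fipgani, guwehet → guwehtani) delete the last vowel and add -ani.
The other patterns: stems whose last vowel is 'i' add -ovi; stems whose last vowel is 'a' insert -as- after the first vowel.
So putatleg → putatlgani.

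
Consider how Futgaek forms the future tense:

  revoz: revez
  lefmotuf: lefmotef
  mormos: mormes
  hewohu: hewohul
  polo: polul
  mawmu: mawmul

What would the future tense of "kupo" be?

kupul

lefmotuf and hewohu both have last vowel 'u' yet inflect differently (lefmotef, hewohul), so the last vowel is not what conditions the rule; whether the stem ends in a vowel or a consonant is.
"kupo" ends in a vowel. The stems ending in a vowel (hewohu → hewohul, polo → polul, mawmu → mawmul) drop the final letter and add -ul.
So kupo → kupul.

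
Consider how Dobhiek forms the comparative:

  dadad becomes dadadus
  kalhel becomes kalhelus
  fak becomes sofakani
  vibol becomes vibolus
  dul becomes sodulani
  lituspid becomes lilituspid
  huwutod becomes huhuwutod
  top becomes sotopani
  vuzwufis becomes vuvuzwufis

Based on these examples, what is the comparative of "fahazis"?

fafahazis

"fahazis" has 3 vowels. The stems with 3 vowels (lituspid → lilituspid, huwutod → huhuwutod, vuzwufis → vuvuzwufis) repeat the first consonant+vowel as a prefix.
The other patterns: stems with 1 vowel add so- … -ani around the stem; stems with 2 vowels add -us.
So fahazis → fafahazis.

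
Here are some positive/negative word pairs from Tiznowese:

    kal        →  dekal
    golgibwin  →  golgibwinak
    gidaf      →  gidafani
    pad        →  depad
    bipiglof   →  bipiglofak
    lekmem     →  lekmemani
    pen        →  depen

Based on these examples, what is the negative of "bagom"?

gidaf and bipiglof both end in -f yet inflect differently (gidafani, bipiglofak), so the final letter is not what conditions the rule; the number of vowels is.
"bagom" has 2 vowels. The stems with 2 vowels (gidaf → gidafani, lekmem → lekmemani) add -ani.
The other patterns: stems with 1 vowel add the prefix de-; stems with 3 vowels add -ak.
So bagom → bagomani.

bagomani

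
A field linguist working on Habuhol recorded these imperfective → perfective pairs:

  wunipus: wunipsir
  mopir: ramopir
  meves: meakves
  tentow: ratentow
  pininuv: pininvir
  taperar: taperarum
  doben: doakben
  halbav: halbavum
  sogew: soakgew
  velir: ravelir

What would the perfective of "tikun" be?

tiknir

pininuv and halbav both end in -v yet inflect differently (pininvir, halbavum), so the final letter is not what conditions the rule; the last vowel is.
"tikun" has last vowel 'u'. The stems whose last vowel is 'u' (wunipus → wunipsir, pininuv → pininvir) delete the last vowel and add -ir.
The other patterns: stems whose last vowel is 'a' add -um; stems whose last vowel is 'e' insert -ak- after the first vowel; stems whose last vowel is 'i' or 'o' add the prefix ra-.
So tikun → tiknir.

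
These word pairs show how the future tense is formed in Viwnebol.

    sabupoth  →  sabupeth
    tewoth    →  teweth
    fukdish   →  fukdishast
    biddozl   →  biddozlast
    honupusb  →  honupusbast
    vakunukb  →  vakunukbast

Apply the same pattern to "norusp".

tewoth and fukdish both end in -h yet inflect differently (teweth, fukdishast), so the final letter is not what conditions the rule; the second-to-last letter is.
"norusp" has second-to-last letter 's'. The stems whose second-to-last letter is 's' (honupusb → honupusbast, fukdish → fukdishast) add -ast.
So norusp → noruspast.

noruspast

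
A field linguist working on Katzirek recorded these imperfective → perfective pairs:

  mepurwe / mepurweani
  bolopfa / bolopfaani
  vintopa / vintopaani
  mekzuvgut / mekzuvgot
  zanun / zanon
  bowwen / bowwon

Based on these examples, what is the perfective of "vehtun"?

vehton

mepurwe and bowwen both have last vowel 'e' yet inflect differently (mepurweani, bowwon), so the last vowel is not what conditions the rule; whether the stem ends in a vowel or a consonant is.
"vehtun" ends in a consonant. The stems ending in a consonant (mekzuvgut → mekzuvgot, zanun → zanon, bowwen → bowwon) change the last vowel to 'o'.
The other pattern: stems ending in a vowel add -ani.
So vehtun → vehton.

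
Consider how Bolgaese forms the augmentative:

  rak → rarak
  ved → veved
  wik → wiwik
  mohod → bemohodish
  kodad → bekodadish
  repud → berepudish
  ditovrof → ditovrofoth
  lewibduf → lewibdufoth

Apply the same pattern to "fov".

fofov

ved and mohod both end in -d yet inflect differently (veved, bemohodish), so the final letter is not what conditions the rule; the number of vowels is.
"fov" has 1 vowel. The stems with 1 vowel (rak → rarak, ved → veved, wik → wiwik) repeat the first consonant+vowel as a prefix.
The other patterns: stems with 2 vowels add be- … -ish around the stem; stems with 3 vowels add -oth.
So fov → fofov.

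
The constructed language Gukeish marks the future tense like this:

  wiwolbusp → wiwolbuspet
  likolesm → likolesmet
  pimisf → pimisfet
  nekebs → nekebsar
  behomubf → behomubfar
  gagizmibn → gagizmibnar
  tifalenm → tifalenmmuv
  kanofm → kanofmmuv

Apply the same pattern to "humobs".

pimisf and behomubf both end in -f yet inflect differently (pimisfet, behomubfar), so the final letter is not what conditions the rule; the second-to-last letter is.
"humobs" has second-to-last letter 'b'. The stems whose second-to-last letter is 'b' (nekebs → nekebsar, behomubf → behomubfar, gagizmibn → gagizmibnar) add -ar.
The other patterns: stems whose second-to-last letter is 's' add -et; stems whose second-to-last letter is 'f' or 'n' double the final consonant and add -uv.
So humobs → humobsar.

humobsar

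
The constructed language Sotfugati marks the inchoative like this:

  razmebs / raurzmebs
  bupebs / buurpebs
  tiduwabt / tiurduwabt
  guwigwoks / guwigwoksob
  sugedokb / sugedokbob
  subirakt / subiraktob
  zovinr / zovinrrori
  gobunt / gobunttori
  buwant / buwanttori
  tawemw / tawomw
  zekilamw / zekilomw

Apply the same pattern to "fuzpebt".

razmebs and guwigwoks both end in -s yet inflect differently (raurzmebs, guwigwoksob), so the final letter is not what conditions the rule; the second-to-last letter is.
"fuzpebt" has second-to-last letter 'b'. The stems whose second-to-last letter is 'b' (razmebs → raurzmebs, bupebs → buurpebs, tiduwabt → tiurduwabt) insert -ur- after the first vowel.
The other patterns: stems whose second-to-last letter is 'k' add -ob; stems whose second-to-last letter is 'n' double the final consonant and add -ori; stems whose second-to-last letter is 'm' change the last vowel to 'o'.
So fuzpebt → fuurzpebt.

fuurzpebt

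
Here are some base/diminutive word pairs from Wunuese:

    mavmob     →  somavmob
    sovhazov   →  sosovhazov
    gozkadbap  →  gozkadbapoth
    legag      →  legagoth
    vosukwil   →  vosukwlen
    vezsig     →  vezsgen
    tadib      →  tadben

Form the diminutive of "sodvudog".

legag and vezsig both end in -g yet inflect differently (legagoth, vezsgen), so the final letter is not what conditions the rule; the last vowel is.
"sodvudog" has last vowel 'o'. The stems whose last vowel is 'o' (mavmob → somavmob, sovhazov → sosovhazov) add the prefix so-.
The other patterns: stems whose last vowel is 'a' add -oth; stems whose last vowel is 'i' delete the last vowel and add -en.
So sodvudog → sosodvudog.

sosodvudog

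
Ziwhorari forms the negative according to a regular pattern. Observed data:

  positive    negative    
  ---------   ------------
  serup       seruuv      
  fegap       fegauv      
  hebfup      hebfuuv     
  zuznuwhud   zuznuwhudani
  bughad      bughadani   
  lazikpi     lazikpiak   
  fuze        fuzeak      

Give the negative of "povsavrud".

povsavrudani

serup and zuznuwhud both have last vowel 'u' yet inflect differently (seruuv, zuznuwhudani), so the last vowel is not what conditions the rule; the final letter is.
"povsavrud" ends in -d. The stems ending in -d (zuznuwhud → zuznuwhudani, bughad → bughadani) add -ani.
The other patterns: stems ending in -p drop the final letter and add -uv; stems ending in -e or -i add -ak.
So povsavrud → povsavrudani.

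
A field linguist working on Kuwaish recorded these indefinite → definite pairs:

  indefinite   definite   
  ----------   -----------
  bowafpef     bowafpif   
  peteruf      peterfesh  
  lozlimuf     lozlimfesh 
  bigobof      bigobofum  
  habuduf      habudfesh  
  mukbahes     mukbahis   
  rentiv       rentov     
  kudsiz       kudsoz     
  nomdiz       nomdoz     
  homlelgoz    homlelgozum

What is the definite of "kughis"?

kughos

"kughis" has last vowel 'i'. The stems whose last vowel is 'i' (kudsiz → kudsoz, nomdiz → nomdoz, rentiv → rentov) change the last vowel to 'o'.
The other patterns: stems whose last vowel is 'e' change the last vowel to 'i'; stems whose last vowel is 'o' add -um; stems whose last vowel is 'u' delete the last vowel and add -esh.
So kughis → kughos.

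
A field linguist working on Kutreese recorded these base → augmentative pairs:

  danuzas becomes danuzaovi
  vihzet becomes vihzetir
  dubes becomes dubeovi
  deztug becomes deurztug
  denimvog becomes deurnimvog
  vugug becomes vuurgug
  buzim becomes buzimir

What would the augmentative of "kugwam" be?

kugwamir

dubes and vihzet both have last vowel 'e' yet inflect differently (dubeovi, vihzetir), so the last vowel is not what conditions the rule; the final letter is.
"kugwam" ends in -m. The one such stem in the data (buzim → buzimir) adds -ir, so the same rule applies.
So kugwam → kugwamir.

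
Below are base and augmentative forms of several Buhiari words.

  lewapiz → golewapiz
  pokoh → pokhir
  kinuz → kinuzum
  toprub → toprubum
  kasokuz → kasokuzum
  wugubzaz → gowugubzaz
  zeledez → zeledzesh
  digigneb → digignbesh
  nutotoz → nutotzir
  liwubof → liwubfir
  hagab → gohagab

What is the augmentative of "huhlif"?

gohuhlif

lewapiz and kinuz both end in -z yet inflect differently (golewapiz, kinuzum), so the final letter is not what conditions the rule; the last vowel is.
"huhlif" has last vowel 'i'. The one such stem in the data (lewapiz → golewapiz) adds the prefix go-, so the same rule applies.
So huhlif → gohuhlif.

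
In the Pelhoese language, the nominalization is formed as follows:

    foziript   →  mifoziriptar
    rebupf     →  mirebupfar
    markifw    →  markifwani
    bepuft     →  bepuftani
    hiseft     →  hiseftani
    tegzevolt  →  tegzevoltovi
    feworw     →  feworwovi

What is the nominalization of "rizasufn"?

rizasufnani

foziript and bepuft both end in -t yet inflect differently (mifoziriptar, bepuftani), so the final letter is not what conditions the rule; the second-to-last letter is.
"rizasufn" has second-to-last letter 'f'. The stems whose second-to-last letter is 'f' (markifw → markifwani, bepuft → bepuftani, hiseft → hiseftani) add -ani.
The other patterns: stems whose second-to-last letter is 'p' add mi- … -ar around the stem; stems whose second-to-last letter is 'l' or 'r' add -ovi.
So rizasufn → rizasufnani.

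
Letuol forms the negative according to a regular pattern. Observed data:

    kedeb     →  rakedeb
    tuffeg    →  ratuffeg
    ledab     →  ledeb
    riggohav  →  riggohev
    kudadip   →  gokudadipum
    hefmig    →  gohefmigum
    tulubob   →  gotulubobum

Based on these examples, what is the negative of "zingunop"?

gozingunopum

"zingunop" has last vowel 'o'. The one such stem in the data (tulubob → gotulubobum) adds go- … -um around the stem, so the same rule applies.
So zingunop → gozingunopum.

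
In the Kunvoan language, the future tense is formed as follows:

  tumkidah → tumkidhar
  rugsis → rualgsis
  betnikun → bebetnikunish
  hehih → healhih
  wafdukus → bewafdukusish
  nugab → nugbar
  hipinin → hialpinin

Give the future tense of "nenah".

nenhar

hehih and tumkidah both end in -h yet inflect differently (healhih, tumkidhar), so the final letter is not what conditions the rule; the last vowel is.
"nenah" has last vowel 'a'. The stems whose last vowel is 'a' (tumkidah → tumkidhar, nugab → nugbar) delete the last vowel and add -ar.
So nenah → nenhar.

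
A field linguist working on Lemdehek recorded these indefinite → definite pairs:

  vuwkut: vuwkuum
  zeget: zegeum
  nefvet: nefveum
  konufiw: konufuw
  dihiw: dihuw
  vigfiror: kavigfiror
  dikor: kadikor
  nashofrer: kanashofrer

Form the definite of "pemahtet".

zeget and nashofrer both have last vowel 'e' yet inflect differently (zegeum, kanashofrer), so the last vowel is not what conditions the rule; the final letter is.
"pemahtet" ends in -t. The stems ending in -t (vuwkut → vuwkuum, zeget → zegeum, nefvet → nefveum) drop the final letter and add -um.
The other patterns: stems ending in -w change the last vowel to 'u'; stems ending in -r add the prefix ka-.
So pemahtet → pemahteum.

pemahteum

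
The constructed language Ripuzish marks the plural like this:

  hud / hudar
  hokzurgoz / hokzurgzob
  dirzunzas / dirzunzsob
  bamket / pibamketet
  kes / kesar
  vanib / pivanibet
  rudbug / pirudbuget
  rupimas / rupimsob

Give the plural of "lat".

kes and dirzunzas both end in -s yet inflect differently (kesar, dirzunzsob), so the final letter is not what conditions the rule; the number of vowels is.
"lat" has 1 vowel. The stems with 1 vowel (kes → kesar, hud → hudar) add -ar.
The other patterns: stems with 2 vowels add pi- … -et around the stem; stems with 3 vowels delete the last vowel and add -ob.
So lat → latar.

latar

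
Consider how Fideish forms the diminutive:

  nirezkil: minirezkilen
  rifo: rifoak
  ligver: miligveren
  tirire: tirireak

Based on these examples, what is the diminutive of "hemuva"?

"hemuva" ends in a vowel. The stems ending in a vowel (tirire → tirireak, rifo → rifoak) add -ak.
The other pattern: stems ending in a consonant add mi- … -en around the stem.
So hemuva → hemuvaak.

hemuvaak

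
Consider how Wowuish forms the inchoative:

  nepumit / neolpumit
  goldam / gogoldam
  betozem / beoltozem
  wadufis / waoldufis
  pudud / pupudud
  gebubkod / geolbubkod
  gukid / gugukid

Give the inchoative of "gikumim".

"gikumim" has 3 vowels. The stems with 3 vowels (nepumit → neolpumit, wadufis → waoldufis, gebubkod → geolbubkod) insert -ol- after the first vowel.
The other pattern: stems with 2 vowels repeat the first consonant+vowel as a prefix.
So gikumim → giolkumim.

giolkumim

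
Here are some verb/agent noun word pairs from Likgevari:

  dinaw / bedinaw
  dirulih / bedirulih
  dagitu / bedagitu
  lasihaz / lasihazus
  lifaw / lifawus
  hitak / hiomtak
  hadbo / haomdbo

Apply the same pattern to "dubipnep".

"dubipnep" begins with d-. The stems beginning with d- (dinaw → bedinaw, dirulih → bedirulih, dagitu → bedagitu) add the prefix be-.
So dubipnep → bedubipnep.

bedubipnep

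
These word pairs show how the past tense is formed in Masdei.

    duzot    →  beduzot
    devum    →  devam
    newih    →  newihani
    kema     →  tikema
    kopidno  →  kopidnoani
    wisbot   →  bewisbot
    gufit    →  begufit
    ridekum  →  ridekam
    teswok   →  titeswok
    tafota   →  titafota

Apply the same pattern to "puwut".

"puwut" ends in -t. The stems ending in -t (duzot → beduzot, wisbot → bewisbot, gufit → begufit) add the prefix be-.
So puwut → bepuwut.

bepuwut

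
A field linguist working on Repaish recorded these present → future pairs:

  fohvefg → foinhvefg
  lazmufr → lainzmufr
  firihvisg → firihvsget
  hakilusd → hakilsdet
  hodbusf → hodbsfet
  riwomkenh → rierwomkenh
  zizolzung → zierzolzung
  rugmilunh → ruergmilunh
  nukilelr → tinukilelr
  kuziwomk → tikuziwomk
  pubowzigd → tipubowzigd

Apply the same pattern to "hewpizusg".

hewpizsget

"hewpizusg" has second-to-last letter 's'. The stems whose second-to-last letter is 's' (firihvisg → firihvsget, hakilusd → hakilsdet, hodbusf → hodbsfet) delete the last vowel and add -et.
The other patterns: stems whose second-to-last letter is 'f' insert -in- after the first vowel; stems whose second-to-last letter is 'n' insert -er- after the first vowel; stems whose second-to-last letter is 'g', 'l' or 'm' add the prefix ti-.
So hewpizusg → hewpizsget.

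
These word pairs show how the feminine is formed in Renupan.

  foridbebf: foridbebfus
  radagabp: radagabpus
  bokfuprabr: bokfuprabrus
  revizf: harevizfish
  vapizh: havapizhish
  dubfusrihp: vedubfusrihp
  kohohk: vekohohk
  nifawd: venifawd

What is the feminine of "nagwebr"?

foridbebf and revizf both end in -f yet inflect differently (foridbebfus, harevizfish), so the final letter is not what conditions the rule; the second-to-last letter is.
"nagwebr" has second-to-last letter 'b'. The stems whose second-to-last letter is 'b' (foridbebf → foridbebfus, radagabp → radagabpus, bokfuprabr → bokfuprabrus) add -us.
So nagwebr → nagwebrus.

nagwebrus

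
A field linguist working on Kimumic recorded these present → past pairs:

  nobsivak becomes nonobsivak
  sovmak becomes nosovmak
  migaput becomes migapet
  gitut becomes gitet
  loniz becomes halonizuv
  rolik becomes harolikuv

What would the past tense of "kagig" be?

hakagiguv

nobsivak and rolik both end in -k yet inflect differently (nonobsivak, harolikuv), so the final letter is not what conditions the rule; the last vowel is.
"kagig" has last vowel 'i'. The stems whose last vowel is 'i' (loniz → halonizuv, rolik → harolikuv) add ha- … -uv around the stem.
The other patterns: stems whose last vowel is 'a' add the prefix no-; stems whose last vowel is 'u' change the last vowel to 'e'.
So kagig → hakagiguv.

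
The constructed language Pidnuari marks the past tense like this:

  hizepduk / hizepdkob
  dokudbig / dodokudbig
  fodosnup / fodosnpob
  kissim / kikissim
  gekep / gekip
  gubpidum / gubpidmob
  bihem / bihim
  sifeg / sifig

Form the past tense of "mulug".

gubpidum and kissim both end in -m yet inflect differently (gubpidmob, kikissim), so the final letter is not what conditions the rule; the last vowel is.
"mulug" has last vowel 'u'. The stems whose last vowel is 'u' (fodosnup → fodosnpob, hizepduk → hizepdkob, gubpidum → gubpidmob) delete the last vowel and add -ob.
So mulug → mulgob.

mulgob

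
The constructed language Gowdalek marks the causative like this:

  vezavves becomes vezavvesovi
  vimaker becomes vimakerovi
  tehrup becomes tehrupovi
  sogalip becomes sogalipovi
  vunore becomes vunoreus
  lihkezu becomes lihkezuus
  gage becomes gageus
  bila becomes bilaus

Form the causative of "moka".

mokaus

vezavves and vunore both have last vowel 'e' yet inflect differently (vezavvesovi, vunoreus), so the last vowel is not what conditions the rule; whether the stem ends in a vowel or a consonant is.
"moka" ends in a vowel. The stems ending in a vowel (vunore → vunoreus, lihkezu → lihkezuus, gage → gageus) add -us.
The other pattern: stems ending in a consonant add -ovi.
So moka → mokaus.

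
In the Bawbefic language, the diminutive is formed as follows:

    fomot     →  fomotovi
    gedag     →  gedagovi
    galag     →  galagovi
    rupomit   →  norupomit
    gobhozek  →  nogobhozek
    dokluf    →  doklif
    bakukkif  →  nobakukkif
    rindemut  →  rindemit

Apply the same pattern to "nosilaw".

nosilawovi

rupomit and fomot both end in -t yet inflect differently (norupomit, fomotovi), so the final letter is not what conditions the rule; the last vowel is.
"nosilaw" has last vowel 'a'. The stems whose last vowel is 'a' (gedag → gedagovi, galag → galagovi) add -ovi.
So nosilaw → nosilawovi.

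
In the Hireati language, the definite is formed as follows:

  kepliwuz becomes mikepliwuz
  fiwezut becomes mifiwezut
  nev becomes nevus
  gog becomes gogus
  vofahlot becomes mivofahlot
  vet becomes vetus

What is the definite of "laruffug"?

vofahlot and vet both end in -t yet inflect differently (mivofahlot, vetus), so the final letter is not what conditions the rule; the number of vowels is.
"laruffug" has 3 vowels. The stems with 3 vowels (vofahlot → mivofahlot, fiwezut → mifiwezut, kepliwuz → mikepliwuz) add the prefix mi-.
The other pattern: stems with 1 vowel add -us.
So laruffug → milaruffug.

milaruffug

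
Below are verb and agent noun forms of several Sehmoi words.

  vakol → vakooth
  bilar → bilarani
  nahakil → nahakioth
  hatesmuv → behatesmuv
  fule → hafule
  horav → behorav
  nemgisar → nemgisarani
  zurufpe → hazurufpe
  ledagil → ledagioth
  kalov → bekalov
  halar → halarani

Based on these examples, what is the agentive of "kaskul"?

kaskuoth

vakol and kalov both have last vowel 'o' yet inflect differently (vakooth, bekalov), so the last vowel is not what conditions the rule; the final letter is.
"kaskul" ends in -l. The stems ending in -l (ledagil → ledagioth, nahakil → nahakioth, vakol → vakooth) drop the final letter and add -oth.
So kaskul → kaskuoth.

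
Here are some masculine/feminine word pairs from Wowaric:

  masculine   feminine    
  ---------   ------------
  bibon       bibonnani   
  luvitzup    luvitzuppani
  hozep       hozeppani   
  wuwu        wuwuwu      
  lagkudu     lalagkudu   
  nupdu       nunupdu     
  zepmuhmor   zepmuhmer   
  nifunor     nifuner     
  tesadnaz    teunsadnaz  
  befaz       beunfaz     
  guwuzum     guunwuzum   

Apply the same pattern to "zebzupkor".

"zebzupkor" ends in -r. The stems ending in -r (zepmuhmor → zepmuhmer, nifunor → nifuner) change the last vowel to 'e'.
The other patterns: stems ending in -n or -p double the final consonant and add -ani; stems ending in -u repeat the first consonant+vowel as a prefix; stems ending in -m or -z insert -un- after the first vowel.
So zebzupkor → zebzupker.

zebzupker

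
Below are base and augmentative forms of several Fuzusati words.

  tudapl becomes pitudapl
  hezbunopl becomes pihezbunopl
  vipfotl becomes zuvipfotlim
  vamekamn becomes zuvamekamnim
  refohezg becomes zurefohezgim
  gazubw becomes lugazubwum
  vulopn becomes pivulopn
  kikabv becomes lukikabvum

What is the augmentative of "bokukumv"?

"bokukumv" has second-to-last letter 'm'. The one such stem in the data (vamekamn → zuvamekamnim) adds zu- … -im around the stem, so the same rule applies.
The other patterns: stems whose second-to-last letter is 'b' add lu- … -um around the stem; stems whose second-to-last letter is 'p' add the prefix pi-.
So bokukumv → zubokukumvim.

zubokukumvim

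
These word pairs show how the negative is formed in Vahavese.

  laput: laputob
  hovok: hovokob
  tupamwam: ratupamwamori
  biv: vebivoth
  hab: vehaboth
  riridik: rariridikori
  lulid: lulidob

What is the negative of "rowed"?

rowedob

hovok and riridik both end in -k yet inflect differently (hovokob, rariridikori), so the final letter is not what conditions the rule; the number of vowels is.
"rowed" has 2 vowels. The stems with 2 vowels (lulid → lulidob, hovok → hovokob, laput → laputob) add -ob.
So rowed → rowedob.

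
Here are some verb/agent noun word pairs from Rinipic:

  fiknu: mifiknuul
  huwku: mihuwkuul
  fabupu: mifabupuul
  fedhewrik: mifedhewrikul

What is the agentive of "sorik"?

Every pair shown (fiknu → mifiknuul, huwku → mihuwkuul, fabupu → mifabupuul, …) follows the same rule: add mi- … -ul around the stem.
So sorik → misorikul.

misorikul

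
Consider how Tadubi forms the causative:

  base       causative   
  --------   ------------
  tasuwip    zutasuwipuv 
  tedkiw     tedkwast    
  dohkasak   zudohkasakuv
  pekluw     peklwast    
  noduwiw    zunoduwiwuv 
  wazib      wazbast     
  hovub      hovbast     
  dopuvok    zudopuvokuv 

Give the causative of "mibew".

mibwast

"mibew" has 2 vowels. The stems with 2 vowels (pekluw → peklwast, tedkiw → tedkwast, hovub → hovbast) delete the last vowel and add -ast.
The other pattern: stems with 3 vowels add zu- … -uv around the stem.
So mibew → mibwast.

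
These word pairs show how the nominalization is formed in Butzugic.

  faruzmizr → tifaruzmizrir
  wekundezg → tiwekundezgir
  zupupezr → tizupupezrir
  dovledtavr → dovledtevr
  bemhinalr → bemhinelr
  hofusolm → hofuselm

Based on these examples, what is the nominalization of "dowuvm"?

"dowuvm" has second-to-last letter 'v'. The one such stem in the data (dovledtavr → dovledtevr) changes the last vowel to 'e' (as do bemhinalr, hofusolm), so the same rule applies.
The other pattern: stems whose second-to-last letter is 'z' add ti- … -ir around the stem.
So dowuvm → dowevm.

dowevm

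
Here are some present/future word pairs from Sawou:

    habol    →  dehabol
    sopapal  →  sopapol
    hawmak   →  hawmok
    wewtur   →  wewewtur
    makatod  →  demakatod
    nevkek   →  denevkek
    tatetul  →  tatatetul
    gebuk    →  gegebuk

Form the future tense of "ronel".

gebuk and nevkek both end in -k yet inflect differently (gegebuk, denevkek), so the final letter is not what conditions the rule; the last vowel is.
"ronel" has last vowel 'e'. The one such stem in the data (nevkek → denevkek) adds the prefix de-, so the same rule applies.
So ronel → deronel.

deronel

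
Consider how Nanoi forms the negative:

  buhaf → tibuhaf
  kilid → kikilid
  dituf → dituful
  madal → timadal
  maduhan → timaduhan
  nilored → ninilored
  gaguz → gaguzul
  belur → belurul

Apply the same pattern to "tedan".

titedan

buhaf and dituf both end in -f yet inflect differently (tibuhaf, dituful), so the final letter is not what conditions the rule; the last vowel is.
"tedan" has last vowel 'a'. The stems whose last vowel is 'a' (buhaf → tibuhaf, madal → timadal, maduhan → timaduhan) add the prefix ti-.
So tedan → titedan.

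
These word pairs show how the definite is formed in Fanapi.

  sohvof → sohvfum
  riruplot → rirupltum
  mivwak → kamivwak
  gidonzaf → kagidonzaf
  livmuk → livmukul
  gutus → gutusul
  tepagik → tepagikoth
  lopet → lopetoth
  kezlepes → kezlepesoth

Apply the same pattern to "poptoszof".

sohvof and gidonzaf both end in -f yet inflect differently (sohvfum, kagidonzaf), so the final letter is not what conditions the rule; the last vowel is.
"poptoszof" has last vowel 'o'. The stems whose last vowel is 'o' (sohvof → sohvfum, riruplot → rirupltum) delete the last vowel and add -um.
The other patterns: stems whose last vowel is 'a' add the prefix ka-; stems whose last vowel is 'u' add -ul; stems whose last vowel is 'e' or 'i' add -oth.
So poptoszof → poptoszfum.

poptoszfum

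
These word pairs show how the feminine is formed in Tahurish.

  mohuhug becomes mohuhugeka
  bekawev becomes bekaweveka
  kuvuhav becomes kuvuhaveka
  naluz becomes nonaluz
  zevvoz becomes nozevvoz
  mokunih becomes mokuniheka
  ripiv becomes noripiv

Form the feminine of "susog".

"susog" has 2 vowels. The stems with 2 vowels (naluz → nonaluz, ripiv → noripiv, zevvoz → nozevvoz) add the prefix no-.
So susog → nosusog.

nosusog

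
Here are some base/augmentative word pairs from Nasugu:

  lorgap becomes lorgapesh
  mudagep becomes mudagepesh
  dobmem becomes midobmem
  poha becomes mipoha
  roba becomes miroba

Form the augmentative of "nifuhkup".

nifuhkupesh

"nifuhkup" ends in -p. The stems ending in -p (lorgap → lorgapesh, mudagep → mudagepesh) add -esh.
So nifuhkup → nifuhkupesh.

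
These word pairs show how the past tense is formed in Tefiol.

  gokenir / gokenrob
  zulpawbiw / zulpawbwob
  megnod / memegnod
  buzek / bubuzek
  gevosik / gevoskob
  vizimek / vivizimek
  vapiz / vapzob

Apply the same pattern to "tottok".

gevosik and vizimek both end in -k yet inflect differently (gevoskob, vivizimek), so the final letter is not what conditions the rule; the last vowel is.
"tottok" has last vowel 'o'. The one such stem in the data (megnod → memegnod) repeats the first consonant+vowel as a prefix (as do vizimek, buzek), so the same rule applies.
So tottok → totottok.

totottok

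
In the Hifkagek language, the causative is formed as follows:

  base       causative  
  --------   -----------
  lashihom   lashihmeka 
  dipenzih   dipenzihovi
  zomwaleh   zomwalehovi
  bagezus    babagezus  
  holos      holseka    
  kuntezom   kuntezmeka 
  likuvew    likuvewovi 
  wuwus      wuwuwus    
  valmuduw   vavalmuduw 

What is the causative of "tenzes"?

tenzesovi

bagezus and holos both end in -s yet inflect differently (babagezus, holseka), so the final letter is not what conditions the rule; the last vowel is.
"tenzes" has last vowel 'e'. The stems whose last vowel is 'e' (likuvew → likuvewovi, zomwaleh → zomwalehovi) add -ovi.
So tenzes → tenzesovi.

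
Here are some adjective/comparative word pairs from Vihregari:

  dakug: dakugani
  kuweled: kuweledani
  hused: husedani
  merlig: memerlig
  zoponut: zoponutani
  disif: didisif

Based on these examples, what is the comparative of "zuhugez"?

"zuhugez" has last vowel 'e'. The stems whose last vowel is 'e' (kuweled → kuweledani, hused → husedani) add -ani.
So zuhugez → zuhugezani.

zuhugezani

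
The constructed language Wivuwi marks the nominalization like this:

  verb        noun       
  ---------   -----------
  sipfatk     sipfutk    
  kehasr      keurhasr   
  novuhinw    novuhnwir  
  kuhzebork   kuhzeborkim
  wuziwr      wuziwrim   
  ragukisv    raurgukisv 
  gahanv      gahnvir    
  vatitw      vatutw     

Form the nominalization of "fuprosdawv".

vatitw and novuhinw both end in -w yet inflect differently (vatutw, novuhnwir), so the final letter is not what conditions the rule; the second-to-last letter is.
"fuprosdawv" has second-to-last letter 'w'. The one such stem in the data (wuziwr → wuziwrim) adds -im, so the same rule applies.
The other patterns: stems whose second-to-last letter is 's' insert -ur- after the first vowel; stems whose second-to-last letter is 't' change the last vowel to 'u'; stems whose second-to-last letter is 'n' delete the last vowel and add -ir.
So fuprosdawv → fuprosdawvim.

fuprosdawvim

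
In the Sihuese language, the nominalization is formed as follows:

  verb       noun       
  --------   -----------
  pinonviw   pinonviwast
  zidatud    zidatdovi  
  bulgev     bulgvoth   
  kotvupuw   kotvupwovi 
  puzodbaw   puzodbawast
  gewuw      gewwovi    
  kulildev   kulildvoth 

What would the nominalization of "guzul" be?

guzlovi

"guzul" has last vowel 'u'. The stems whose last vowel is 'u' (zidatud → zidatdovi, kotvupuw → kotvupwovi, gewuw → gewwovi) delete the last vowel and add -ovi.
So guzul → guzlovi.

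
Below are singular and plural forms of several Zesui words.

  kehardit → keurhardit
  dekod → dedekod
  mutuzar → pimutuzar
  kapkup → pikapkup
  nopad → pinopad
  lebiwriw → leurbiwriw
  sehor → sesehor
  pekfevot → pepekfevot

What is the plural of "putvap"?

"putvap" has last vowel 'a'. The stems whose last vowel is 'a' (nopad → pinopad, mutuzar → pimutuzar) add the prefix pi-.
The other patterns: stems whose last vowel is 'o' repeat the first consonant+vowel as a prefix; stems whose last vowel is 'i' insert -ur- after the first vowel.
So putvap → piputvap.

piputvap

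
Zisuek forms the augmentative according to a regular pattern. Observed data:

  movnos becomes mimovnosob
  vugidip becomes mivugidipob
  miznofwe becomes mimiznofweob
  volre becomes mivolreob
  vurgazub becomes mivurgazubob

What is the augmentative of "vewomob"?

mivewomobob

Every pair shown (movnos → mimovnosob, vugidip → mivugidipob, miznofwe → mimiznofweob, …) follows the same rule: add mi- … -ob around the stem.
So vewomob → mivewomobob.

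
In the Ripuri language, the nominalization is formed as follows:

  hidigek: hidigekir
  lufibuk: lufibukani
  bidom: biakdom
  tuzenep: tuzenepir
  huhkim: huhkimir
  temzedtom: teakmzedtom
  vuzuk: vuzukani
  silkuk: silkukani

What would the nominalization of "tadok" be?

bidom and huhkim both end in -m yet inflect differently (biakdom, huhkimir), so the final letter is not what conditions the rule; the last vowel is.
"tadok" has last vowel 'o'. The stems whose last vowel is 'o' (bidom → biakdom, temzedtom → teakmzedtom) insert -ak- after the first vowel.
So tadok → taakdok.

taakdok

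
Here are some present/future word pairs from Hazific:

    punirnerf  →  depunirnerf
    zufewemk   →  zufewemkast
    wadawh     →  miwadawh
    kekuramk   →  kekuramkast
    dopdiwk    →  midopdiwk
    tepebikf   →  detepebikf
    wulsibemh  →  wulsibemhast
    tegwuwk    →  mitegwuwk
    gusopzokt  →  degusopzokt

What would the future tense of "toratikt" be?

detoratikt

kekuramk and dopdiwk both end in -k yet inflect differently (kekuramkast, midopdiwk), so the final letter is not what conditions the rule; the second-to-last letter is.
"toratikt" has second-to-last letter 'k'. The stems whose second-to-last letter is 'k' (gusopzokt → degusopzokt, tepebikf → detepebikf) add the prefix de-.
The other patterns: stems whose second-to-last letter is 'm' add -ast; stems whose second-to-last letter is 'w' add the prefix mi-.
So toratikt → detoratikt.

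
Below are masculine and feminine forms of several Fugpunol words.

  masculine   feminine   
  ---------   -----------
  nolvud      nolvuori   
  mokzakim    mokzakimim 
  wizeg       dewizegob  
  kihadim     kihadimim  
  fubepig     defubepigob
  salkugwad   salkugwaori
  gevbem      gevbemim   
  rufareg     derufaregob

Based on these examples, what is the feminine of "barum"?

"barum" ends in -m. The stems ending in -m (mokzakim → mokzakimim, kihadim → kihadimim, gevbem → gevbemim) add -im.
So barum → barumim.

barumim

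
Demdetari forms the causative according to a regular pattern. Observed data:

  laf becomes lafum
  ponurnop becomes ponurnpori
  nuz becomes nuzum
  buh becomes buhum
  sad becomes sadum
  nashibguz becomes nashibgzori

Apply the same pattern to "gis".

gisum

nashibguz and nuz both end in -z yet inflect differently (nashibgzori, nuzum), so the final letter is not what conditions the rule; the number of vowels is.
"gis" has 1 vowel. The stems with 1 vowel (sad → sadum, buh → buhum, nuz → nuzum) add -um.
So gis → gisum.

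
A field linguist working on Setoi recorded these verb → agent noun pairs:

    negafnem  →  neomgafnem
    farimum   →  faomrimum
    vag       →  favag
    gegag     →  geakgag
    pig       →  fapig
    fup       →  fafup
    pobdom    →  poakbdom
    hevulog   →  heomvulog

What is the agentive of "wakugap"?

"wakugap" has 3 vowels. The stems with 3 vowels (farimum → faomrimum, hevulog → heomvulog, negafnem → neomgafnem) insert -om- after the first vowel.
The other patterns: stems with 1 vowel add the prefix fa-; stems with 2 vowels insert -ak- after the first vowel.
So wakugap → waomkugap.

waomkugap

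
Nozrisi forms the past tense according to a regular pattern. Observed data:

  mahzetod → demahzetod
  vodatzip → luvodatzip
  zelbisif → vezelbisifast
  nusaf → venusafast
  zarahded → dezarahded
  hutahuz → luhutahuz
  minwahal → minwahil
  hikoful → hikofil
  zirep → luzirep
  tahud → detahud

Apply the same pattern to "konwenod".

dekonwenod

tahud and hikoful both have last vowel 'u' yet inflect differently (detahud, hikofil), so the last vowel is not what conditions the rule; the final letter is.
"konwenod" ends in -d. The stems ending in -d (mahzetod → demahzetod, zarahded → dezarahded, tahud → detahud) add the prefix de-.
The other patterns: stems ending in -l change the last vowel to 'i'; stems ending in -f add ve- … -ast around the stem; stems ending in -p or -z add the prefix lu-.
So konwenod → dekonwenod.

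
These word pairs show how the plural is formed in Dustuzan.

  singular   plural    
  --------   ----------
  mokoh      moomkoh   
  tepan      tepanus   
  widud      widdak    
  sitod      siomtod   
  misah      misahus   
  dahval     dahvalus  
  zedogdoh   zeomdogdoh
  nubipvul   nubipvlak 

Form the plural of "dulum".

dulmak

"dulum" has last vowel 'u'. The stems whose last vowel is 'u' (nubipvul → nubipvlak, widud → widdak) delete the last vowel and add -ak.
The other patterns: stems whose last vowel is 'o' insert -om- after the first vowel; stems whose last vowel is 'a' add -us.
So dulum → dulmak.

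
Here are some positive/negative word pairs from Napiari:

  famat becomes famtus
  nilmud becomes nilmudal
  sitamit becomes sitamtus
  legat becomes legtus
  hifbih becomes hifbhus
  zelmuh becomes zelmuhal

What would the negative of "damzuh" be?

damzuhal

"damzuh" has last vowel 'u'. The stems whose last vowel is 'u' (nilmud → nilmudal, zelmuh → zelmuhal) add -al.
The other pattern: stems whose last vowel is 'a' or 'i' delete the last vowel and add -us.
So damzuh → damzuhal.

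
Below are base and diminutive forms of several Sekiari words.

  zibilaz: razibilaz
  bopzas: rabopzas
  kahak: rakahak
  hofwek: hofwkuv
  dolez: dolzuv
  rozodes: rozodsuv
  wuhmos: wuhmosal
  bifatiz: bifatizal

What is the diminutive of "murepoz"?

kahak and hofwek both end in -k yet inflect differently (rakahak, hofwkuv), so the final letter is not what conditions the rule; the last vowel is.
"murepoz" has last vowel 'o'. The one such stem in the data (wuhmos → wuhmosal) adds -al, so the same rule applies.
So murepoz → murepozal.

murepozal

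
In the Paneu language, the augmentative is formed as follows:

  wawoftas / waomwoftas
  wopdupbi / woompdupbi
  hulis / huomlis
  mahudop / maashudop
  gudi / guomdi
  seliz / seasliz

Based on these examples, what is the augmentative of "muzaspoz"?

"muzaspoz" ends in -z. The one such stem in the data (seliz → seasliz) inserts -as- after the first vowel (as does mahudop), so the same rule applies.
So muzaspoz → muaszaspoz.

muaszaspoz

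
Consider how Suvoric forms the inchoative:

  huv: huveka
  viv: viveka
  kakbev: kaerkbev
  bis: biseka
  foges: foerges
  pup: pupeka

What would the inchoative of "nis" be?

niseka

viv and kakbev both end in -v yet inflect differently (viveka, kaerkbev), so the final letter is not what conditions the rule; the number of vowels is.
"nis" has 1 vowel. The stems with 1 vowel (pup → pupeka, bis → biseka, viv → viveka) add -eka.
The other pattern: stems with 2 vowels insert -er- after the first vowel.
So nis → niseka.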